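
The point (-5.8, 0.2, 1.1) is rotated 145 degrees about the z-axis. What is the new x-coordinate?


Rotation about z-axis: x' = x*cos(theta) - y*sin(theta)
= -5.8 * -0.8192 - 0.2 * 0.5736
= 4.6364


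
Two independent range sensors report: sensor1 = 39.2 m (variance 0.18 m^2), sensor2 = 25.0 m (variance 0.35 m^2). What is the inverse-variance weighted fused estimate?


w1 = (1/var1) / (1/var1 + 1/var2)
   = 5.5556 / (5.5556 + 2.8571) = 0.6604
w2 = 1 - w1 = 0.3396
fused = w1*s1 + w2*s2 = 25.8868 + 8.4906
= 34.3774 m


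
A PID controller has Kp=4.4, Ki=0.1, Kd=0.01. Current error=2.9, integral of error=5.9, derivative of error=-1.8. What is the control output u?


u = Kp*e + Ki*int(e) + Kd*de/dt
= 4.4*2.9 + 0.1*5.9 + 0.01*(-1.8)
= 12.76 + 0.59 + -0.018
= 13.332


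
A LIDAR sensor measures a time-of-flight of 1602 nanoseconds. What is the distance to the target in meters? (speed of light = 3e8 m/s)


tof = 1602 ns = 1.602e-06 s
dist = c * tof / 2
= 3e8 * 1.602e-06 / 2
= 240.3 m


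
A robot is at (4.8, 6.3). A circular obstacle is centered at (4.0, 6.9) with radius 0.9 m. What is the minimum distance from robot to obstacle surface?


center_dist = sqrt((4.8-4.0)^2 + (6.3-6.9)^2)
= sqrt(0.64 + 0.36)
= 1.0
min_dist = center_dist - radius = 1.0 - 0.9 = 0.1 m


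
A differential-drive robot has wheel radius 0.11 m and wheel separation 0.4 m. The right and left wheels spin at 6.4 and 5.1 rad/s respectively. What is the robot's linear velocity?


vR = r*wR = 0.11*6.4 = 0.704 m/s
vL = r*wL = 0.11*5.1 = 0.561 m/s
v = (vR+vL)/2 = 0.6325 m/s
omega = (vR-vL)/L = 0.3575 rad/s
linear velocity = 0.6325 m/s


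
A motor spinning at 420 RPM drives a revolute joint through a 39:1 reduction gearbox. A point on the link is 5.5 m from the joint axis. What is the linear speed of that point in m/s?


omega_motor = 420 * 2*pi/60 = 43.9823 rad/s
omega_joint = omega_motor / 39 = 1.1278 rad/s
v = omega_joint * r = 1.1278 * 5.5
= 6.2026 m/s


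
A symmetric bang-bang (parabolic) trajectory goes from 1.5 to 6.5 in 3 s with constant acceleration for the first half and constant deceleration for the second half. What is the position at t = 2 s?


Symmetric rest-to-rest: each phase covers (pf-p0)/2 in time T/2. 0.5*a*(T/2)^2 = (pf-p0)/2 => a = 4*(pf-p0)/T^2
a = 4*(6.5-1.5)/3^2 = 2.2222
t = 2 is in the deceleration phase (t > T/2).
p = pf - 0.5*a*(T-t)^2 = 6.5 - 0.5*2.2222*1^2
= 5.3889


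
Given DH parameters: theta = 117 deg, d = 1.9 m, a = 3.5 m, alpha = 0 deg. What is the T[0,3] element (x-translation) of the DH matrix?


T[0,3] = a * cos(theta)
= 3.5 * cos(117 deg)
= 3.5 * -0.454
= -1.589


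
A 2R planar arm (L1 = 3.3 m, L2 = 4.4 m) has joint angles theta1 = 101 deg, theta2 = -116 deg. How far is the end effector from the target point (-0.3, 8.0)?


End effector via forward kinematics:
x = L1*cos(t1) + L2*cos(t1+t2) = 3.6204
y = L1*sin(t1) + L2*sin(t1+t2) = 2.1006
Distance to target:
d = sqrt((-0.3 - 3.6204)^2 + (8.0 - 2.1006)^2)
= sqrt(15.3696 + 34.8033)
= 7.0833 m


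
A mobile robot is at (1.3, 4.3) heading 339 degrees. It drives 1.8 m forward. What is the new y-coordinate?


y_new = y0 + d*sin(theta)
= 4.3 + 1.8*sin(339)
= 4.3 + -0.6451
= 3.6549


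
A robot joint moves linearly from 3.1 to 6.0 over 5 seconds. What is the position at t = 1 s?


s = t/T = 1/5 = 0.2
p(t) = p0 + (pf-p0)*s
= 3.1 + (6.0 - 3.1) * 0.2
= 3.68


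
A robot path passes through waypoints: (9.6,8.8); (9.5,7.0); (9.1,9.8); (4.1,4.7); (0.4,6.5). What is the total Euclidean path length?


Segment lengths:
  seg1 = sqrt((-0.1)^2 + (-1.8)^2) = 1.8028
  seg2 = sqrt((-0.4)^2 + (2.8)^2) = 2.8284
  seg3 = sqrt((-5.0)^2 + (-5.1)^2) = 7.1421
  seg4 = sqrt((-3.7)^2 + (1.8)^2) = 4.1146
Total = 15.8879


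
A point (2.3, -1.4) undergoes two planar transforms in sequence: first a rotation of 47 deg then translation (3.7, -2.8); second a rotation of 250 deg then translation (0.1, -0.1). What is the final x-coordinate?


After transform 1:
x1 = cos(47)*2.3 - sin(47)*-1.4 + 3.7 = 6.2925
y1 = sin(47)*2.3 + cos(47)*-1.4 + -2.8 = -2.0727
After transform 2:
x2 = cos(250)*6.2925 - sin(250)*-2.0727 + 0.1
= -3.9998


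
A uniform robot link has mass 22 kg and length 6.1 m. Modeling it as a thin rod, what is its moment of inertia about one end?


I = (1/3) * m * L^2
= (1/3) * 22 * 6.1^2
= 0.333333 * 22 * 37.21
= 272.8733 kg*m^2


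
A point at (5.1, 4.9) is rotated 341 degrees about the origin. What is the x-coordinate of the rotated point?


x' = x*cos(theta) - y*sin(theta)
cos(341 deg) = 0.9455, sin(341 deg) = -0.3256
x' = 5.1 * 0.9455 - 4.9 * -0.3256
= 4.8221 - -1.5953
= 6.4174


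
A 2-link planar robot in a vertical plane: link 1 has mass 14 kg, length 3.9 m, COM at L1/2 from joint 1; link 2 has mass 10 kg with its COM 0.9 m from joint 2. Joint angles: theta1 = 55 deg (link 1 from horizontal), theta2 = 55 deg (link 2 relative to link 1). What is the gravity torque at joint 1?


Horizontal distance from joint 1 to link-1 COM:
  x_c1 = (L1/2)*cos(t1) = 1.95 * 0.5736 = 1.1185 m
Horizontal distance from joint 1 to link-2 COM:
  x_c2 = L1*cos(t1) + Lc2*cos(t1+t2)
       = 3.9*0.5736 + 0.9*-0.342 = 1.9291 m
tau1 = m1*g*x_c1 + m2*g*x_c2
     = 14*9.81*1.1185 + 10*9.81*1.9291
     = 153.6112 + 189.2477
     = 342.8589 Nm


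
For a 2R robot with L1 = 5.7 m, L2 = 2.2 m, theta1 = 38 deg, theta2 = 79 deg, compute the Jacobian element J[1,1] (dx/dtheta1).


J[1,1] = -L1*sin(t1) - L2*sin(t1+t2)
= -5.7*sin(38) - 2.2*sin(117)
= -5.4695


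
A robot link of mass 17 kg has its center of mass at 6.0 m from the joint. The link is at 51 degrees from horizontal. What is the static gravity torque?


tau = m*g*L*cos(angle)
= 17 * 9.81 * 6.0 * cos(51 deg)
= 17 * 9.81 * 6.0 * 0.6293
= 629.7106 Nm


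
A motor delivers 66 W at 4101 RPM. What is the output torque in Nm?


omega = 4101 * 2*pi/60 = 429.4557 rad/s
tau = P / omega = 66 / 429.4557
= 0.1537 Nm


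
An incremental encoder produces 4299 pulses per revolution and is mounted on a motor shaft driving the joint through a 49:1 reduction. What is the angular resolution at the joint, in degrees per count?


counts per rev = 4299
effective counts at joint = 4299 * 49 = 210651
resolution = 360 / 210651
= 0.0017 deg/count


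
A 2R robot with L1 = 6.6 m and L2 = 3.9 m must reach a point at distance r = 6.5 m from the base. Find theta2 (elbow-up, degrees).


cos(theta2) = (r^2 - L1^2 - L2^2) / (2*L1*L2)
cos(theta2) = (42.25 - 43.56 - 15.21) / 51.48
cos(theta2) = -0.320901
theta2 = 108.7174 degrees


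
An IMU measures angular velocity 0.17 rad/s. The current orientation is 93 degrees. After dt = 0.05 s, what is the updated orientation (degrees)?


delta_theta = w * dt = 0.17 * 0.05 = 0.0085 rad
= 0.487 deg
theta_new = 93 + 0.487 = 93.487 deg


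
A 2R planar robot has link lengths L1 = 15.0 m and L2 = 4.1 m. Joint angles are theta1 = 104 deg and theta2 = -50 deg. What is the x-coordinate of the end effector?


Convert angles to radians: theta1 = 1.8151, theta2 = -0.8727
x = L1*cos(theta1) + L2*cos(theta1+theta2)
x = -3.6288 + 2.4099
x = -1.2189


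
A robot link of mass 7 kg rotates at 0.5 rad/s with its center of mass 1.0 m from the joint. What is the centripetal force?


F = m * omega^2 * r
= 7 * 0.5^2 * 1.0
= 7 * 0.25 * 1.0
= 1.75 N


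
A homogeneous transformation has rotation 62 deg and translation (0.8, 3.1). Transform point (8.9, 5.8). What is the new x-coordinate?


x' = cos(theta)*px - sin(theta)*py + tx
= 0.4695*8.9 - 0.8829*5.8 + 0.8
= -0.1428


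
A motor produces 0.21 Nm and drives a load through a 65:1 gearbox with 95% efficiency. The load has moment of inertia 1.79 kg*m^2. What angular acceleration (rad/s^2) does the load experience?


tau_out = tau_motor * N * eta
= 0.21 * 65 * 0.95 = 12.9675 Nm
alpha = tau_out / I = 12.9675 / 1.79
= 7.2444 rad/s^2


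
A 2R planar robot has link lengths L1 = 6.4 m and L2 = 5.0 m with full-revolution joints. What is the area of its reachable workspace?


r_max = L1 + L2 = 11.4 m
r_min = |L1 - L2| = 1.4 m
Area = pi*(r_max^2 - r_min^2)
= pi*(129.96 - 1.96)
= pi * 128.0
= 402.1239 m^2


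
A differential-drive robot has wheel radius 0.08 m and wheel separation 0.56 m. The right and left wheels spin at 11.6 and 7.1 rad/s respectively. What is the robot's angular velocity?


vR = r*wR = 0.08*11.6 = 0.928 m/s
vL = r*wL = 0.08*7.1 = 0.568 m/s
v = (vR+vL)/2 = 0.748 m/s
omega = (vR-vL)/L = 0.6429 rad/s
angular velocity = 0.6429 rad/s


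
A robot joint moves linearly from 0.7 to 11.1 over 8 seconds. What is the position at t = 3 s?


s = t/T = 3/8 = 0.375
p(t) = p0 + (pf-p0)*s
= 0.7 + (11.1 - 0.7) * 0.375
= 4.6


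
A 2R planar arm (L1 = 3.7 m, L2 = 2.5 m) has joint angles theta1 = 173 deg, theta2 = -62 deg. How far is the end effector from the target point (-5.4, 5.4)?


End effector via forward kinematics:
x = L1*cos(t1) + L2*cos(t1+t2) = -4.5683
y = L1*sin(t1) + L2*sin(t1+t2) = 2.7849
Distance to target:
d = sqrt((-5.4 - -4.5683)^2 + (5.4 - 2.7849)^2)
= sqrt(0.6917 + 6.8389)
= 2.7442 m


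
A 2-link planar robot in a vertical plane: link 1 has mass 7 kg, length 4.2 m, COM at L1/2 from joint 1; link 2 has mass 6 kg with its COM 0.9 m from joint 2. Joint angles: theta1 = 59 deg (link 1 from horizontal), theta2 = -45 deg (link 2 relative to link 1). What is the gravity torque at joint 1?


Horizontal distance from joint 1 to link-1 COM:
  x_c1 = (L1/2)*cos(t1) = 2.1 * 0.515 = 1.0816 m
Horizontal distance from joint 1 to link-2 COM:
  x_c2 = L1*cos(t1) + Lc2*cos(t1+t2)
       = 4.2*0.515 + 0.9*0.9703 = 3.0364 m
tau1 = m1*g*x_c1 + m2*g*x_c2
     = 7*9.81*1.0816 + 6*9.81*3.0364
     = 74.2721 + 178.724
     = 252.9961 Nm


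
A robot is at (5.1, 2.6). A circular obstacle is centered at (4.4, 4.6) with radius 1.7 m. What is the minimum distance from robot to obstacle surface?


center_dist = sqrt((5.1-4.4)^2 + (2.6-4.6)^2)
= sqrt(0.49 + 4.0)
= 2.119
min_dist = center_dist - radius = 2.119 - 1.7 = 0.419 m


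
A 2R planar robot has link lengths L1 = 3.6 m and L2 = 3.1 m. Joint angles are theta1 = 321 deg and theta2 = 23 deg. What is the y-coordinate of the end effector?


Convert angles to radians: theta1 = 5.6025, theta2 = 0.4014
y = L1*sin(theta1) + L2*sin(theta1+theta2)
y = -2.2656 + -0.8545
y = -3.12


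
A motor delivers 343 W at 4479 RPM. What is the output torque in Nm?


omega = 4479 * 2*pi/60 = 469.0398 rad/s
tau = P / omega = 343 / 469.0398
= 0.7313 Nm


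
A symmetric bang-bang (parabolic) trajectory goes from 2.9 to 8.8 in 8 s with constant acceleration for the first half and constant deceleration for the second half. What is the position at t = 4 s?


Symmetric rest-to-rest: each phase covers (pf-p0)/2 in time T/2. 0.5*a*(T/2)^2 = (pf-p0)/2 => a = 4*(pf-p0)/T^2
a = 4*(8.8-2.9)/8^2 = 0.3688
t = 4 is in the acceleration phase (t <= T/2).
p = p0 + 0.5*a*t^2 = 2.9 + 0.5*0.3688*4^2
= 5.85


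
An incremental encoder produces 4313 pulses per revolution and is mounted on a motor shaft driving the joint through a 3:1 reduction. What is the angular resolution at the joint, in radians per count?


counts per rev = 4313
effective counts at joint = 4313 * 3 = 12939
resolution = 2*pi / 12939
= 4.8560e-04 rad/count


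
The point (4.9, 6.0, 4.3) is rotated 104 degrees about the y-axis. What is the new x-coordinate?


Rotation about y-axis: x' = x*cos(theta) + z*sin(theta)
= 4.9 * -0.2419 + 4.3 * 0.9703
= 2.9869


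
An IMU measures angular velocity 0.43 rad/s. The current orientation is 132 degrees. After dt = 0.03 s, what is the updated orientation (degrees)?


delta_theta = w * dt = 0.43 * 0.03 = 0.0129 rad
= 0.7391 deg
theta_new = 132 + 0.7391 = 132.7391 deg


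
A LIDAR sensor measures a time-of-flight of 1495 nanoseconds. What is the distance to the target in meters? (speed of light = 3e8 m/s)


tof = 1495 ns = 1.495e-06 s
dist = c * tof / 2
= 3e8 * 1.495e-06 / 2
= 224.25 m


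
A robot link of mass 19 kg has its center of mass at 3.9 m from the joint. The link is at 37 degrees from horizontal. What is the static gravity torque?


tau = m*g*L*cos(angle)
= 19 * 9.81 * 3.9 * cos(37 deg)
= 19 * 9.81 * 3.9 * 0.7986
= 580.5449 Nm


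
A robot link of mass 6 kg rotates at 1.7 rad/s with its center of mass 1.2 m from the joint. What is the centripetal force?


F = m * omega^2 * r
= 6 * 1.7^2 * 1.2
= 6 * 2.89 * 1.2
= 20.808 N


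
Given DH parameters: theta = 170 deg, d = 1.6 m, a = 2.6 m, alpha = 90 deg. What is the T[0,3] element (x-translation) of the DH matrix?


T[0,3] = a * cos(theta)
= 2.6 * cos(170 deg)
= 2.6 * -0.9848
= -2.5605


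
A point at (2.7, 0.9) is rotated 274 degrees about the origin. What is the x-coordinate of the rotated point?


x' = x*cos(theta) - y*sin(theta)
cos(274 deg) = 0.0698, sin(274 deg) = -0.9976
x' = 2.7 * 0.0698 - 0.9 * -0.9976
= 0.1883 - -0.8978
= 1.0862


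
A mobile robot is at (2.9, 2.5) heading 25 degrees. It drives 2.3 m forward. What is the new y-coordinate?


y_new = y0 + d*sin(theta)
= 2.5 + 2.3*sin(25)
= 2.5 + 0.972
= 3.472


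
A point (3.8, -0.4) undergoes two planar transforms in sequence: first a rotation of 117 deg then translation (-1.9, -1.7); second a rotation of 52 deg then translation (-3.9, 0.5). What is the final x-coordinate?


After transform 1:
x1 = cos(117)*3.8 - sin(117)*-0.4 + -1.9 = -3.2688
y1 = sin(117)*3.8 + cos(117)*-0.4 + -1.7 = 1.8674
After transform 2:
x2 = cos(52)*-3.2688 - sin(52)*1.8674 + -3.9
= -7.384


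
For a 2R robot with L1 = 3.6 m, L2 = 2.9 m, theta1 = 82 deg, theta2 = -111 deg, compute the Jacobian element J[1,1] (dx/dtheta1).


J[1,1] = -L1*sin(t1) - L2*sin(t1+t2)
= -3.6*sin(82) - 2.9*sin(-29)
= -2.159


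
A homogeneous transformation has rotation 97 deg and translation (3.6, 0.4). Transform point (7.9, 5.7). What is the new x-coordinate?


x' = cos(theta)*px - sin(theta)*py + tx
= -0.1219*7.9 - 0.9925*5.7 + 3.6
= -3.0203


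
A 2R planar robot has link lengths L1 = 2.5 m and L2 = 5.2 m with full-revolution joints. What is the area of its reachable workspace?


r_max = L1 + L2 = 7.7 m
r_min = |L1 - L2| = 2.7 m
Area = pi*(r_max^2 - r_min^2)
= pi*(59.29 - 7.29)
= pi * 52.0
= 163.3628 m^2


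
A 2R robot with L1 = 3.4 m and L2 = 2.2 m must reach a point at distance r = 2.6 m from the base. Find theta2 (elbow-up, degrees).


cos(theta2) = (r^2 - L1^2 - L2^2) / (2*L1*L2)
cos(theta2) = (6.76 - 11.56 - 4.84) / 14.96
cos(theta2) = -0.644385
theta2 = 130.1196 degrees


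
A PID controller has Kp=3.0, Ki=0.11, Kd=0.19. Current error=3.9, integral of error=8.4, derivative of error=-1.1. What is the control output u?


u = Kp*e + Ki*int(e) + Kd*de/dt
= 3.0*3.9 + 0.11*8.4 + 0.19*(-1.1)
= 11.7 + 0.924 + -0.209
= 12.415


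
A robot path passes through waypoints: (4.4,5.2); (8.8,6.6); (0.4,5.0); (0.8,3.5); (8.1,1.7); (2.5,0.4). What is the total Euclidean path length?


Segment lengths:
  seg1 = sqrt((4.4)^2 + (1.4)^2) = 4.6174
  seg2 = sqrt((-8.4)^2 + (-1.6)^2) = 8.551
  seg3 = sqrt((0.4)^2 + (-1.5)^2) = 1.5524
  seg4 = sqrt((7.3)^2 + (-1.8)^2) = 7.5186
  seg5 = sqrt((-5.6)^2 + (-1.3)^2) = 5.7489
Total = 27.9884


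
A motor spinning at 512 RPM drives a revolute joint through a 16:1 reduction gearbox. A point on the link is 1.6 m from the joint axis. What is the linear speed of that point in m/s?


omega_motor = 512 * 2*pi/60 = 53.6165 rad/s
omega_joint = omega_motor / 16 = 3.351 rad/s
v = omega_joint * r = 3.351 * 1.6
= 5.3617 m/s


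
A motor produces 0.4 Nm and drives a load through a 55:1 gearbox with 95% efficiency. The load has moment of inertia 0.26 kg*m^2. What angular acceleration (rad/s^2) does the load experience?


tau_out = tau_motor * N * eta
= 0.4 * 55 * 0.95 = 20.9 Nm
alpha = tau_out / I = 20.9 / 0.26
= 80.3846 rad/s^2


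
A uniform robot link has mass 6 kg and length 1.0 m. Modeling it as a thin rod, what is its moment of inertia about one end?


I = (1/3) * m * L^2
= (1/3) * 6 * 1.0^2
= 0.333333 * 6 * 1.0
= 2.0 kg*m^2


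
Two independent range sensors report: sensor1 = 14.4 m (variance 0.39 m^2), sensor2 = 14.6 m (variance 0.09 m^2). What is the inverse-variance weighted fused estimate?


w1 = (1/var1) / (1/var1 + 1/var2)
   = 2.5641 / (2.5641 + 11.1111) = 0.1875
w2 = 1 - w1 = 0.8125
fused = w1*s1 + w2*s2 = 2.7 + 11.8625
= 14.5625 m


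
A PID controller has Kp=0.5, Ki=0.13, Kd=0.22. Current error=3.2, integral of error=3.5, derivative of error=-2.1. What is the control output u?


u = Kp*e + Ki*int(e) + Kd*de/dt
= 0.5*3.2 + 0.13*3.5 + 0.22*(-2.1)
= 1.6 + 0.455 + -0.462
= 1.593


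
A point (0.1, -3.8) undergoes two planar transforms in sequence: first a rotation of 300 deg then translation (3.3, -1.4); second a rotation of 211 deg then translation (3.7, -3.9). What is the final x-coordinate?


After transform 1:
x1 = cos(300)*0.1 - sin(300)*-3.8 + 3.3 = 0.0591
y1 = sin(300)*0.1 + cos(300)*-3.8 + -1.4 = -3.3866
After transform 2:
x2 = cos(211)*0.0591 - sin(211)*-3.3866 + 3.7
= 1.9051


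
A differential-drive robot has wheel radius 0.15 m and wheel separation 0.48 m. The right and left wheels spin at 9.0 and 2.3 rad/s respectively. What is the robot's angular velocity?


vR = r*wR = 0.15*9.0 = 1.35 m/s
vL = r*wL = 0.15*2.3 = 0.345 m/s
v = (vR+vL)/2 = 0.8475 m/s
omega = (vR-vL)/L = 2.0938 rad/s
angular velocity = 2.0938 rad/s


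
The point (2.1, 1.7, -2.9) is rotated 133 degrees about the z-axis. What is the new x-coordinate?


Rotation about z-axis: x' = x*cos(theta) - y*sin(theta)
= 2.1 * -0.682 - 1.7 * 0.7314
= -2.6755


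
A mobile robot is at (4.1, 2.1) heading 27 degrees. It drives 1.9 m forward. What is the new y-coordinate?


y_new = y0 + d*sin(theta)
= 2.1 + 1.9*sin(27)
= 2.1 + 0.8626
= 2.9626


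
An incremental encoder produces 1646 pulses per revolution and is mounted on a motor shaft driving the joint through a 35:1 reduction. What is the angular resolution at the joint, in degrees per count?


counts per rev = 1646
effective counts at joint = 1646 * 35 = 57610
resolution = 360 / 57610
= 0.0062 deg/count


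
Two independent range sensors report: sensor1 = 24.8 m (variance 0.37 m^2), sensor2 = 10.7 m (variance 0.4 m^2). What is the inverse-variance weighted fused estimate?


w1 = (1/var1) / (1/var1 + 1/var2)
   = 2.7027 / (2.7027 + 2.5) = 0.5195
w2 = 1 - w1 = 0.4805
fused = w1*s1 + w2*s2 = 12.8831 + 5.1416
= 18.0247 m


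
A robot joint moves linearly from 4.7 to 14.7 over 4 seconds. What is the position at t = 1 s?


s = t/T = 1/4 = 0.25
p(t) = p0 + (pf-p0)*s
= 4.7 + (14.7 - 4.7) * 0.25
= 7.2


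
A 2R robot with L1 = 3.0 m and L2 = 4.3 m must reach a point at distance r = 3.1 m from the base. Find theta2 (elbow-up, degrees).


cos(theta2) = (r^2 - L1^2 - L2^2) / (2*L1*L2)
cos(theta2) = (9.61 - 9.0 - 18.49) / 25.8
cos(theta2) = -0.693023
theta2 = 133.8699 degrees


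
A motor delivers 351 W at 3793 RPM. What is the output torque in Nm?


omega = 3793 * 2*pi/60 = 397.202 rad/s
tau = P / omega = 351 / 397.202
= 0.8837 Nm


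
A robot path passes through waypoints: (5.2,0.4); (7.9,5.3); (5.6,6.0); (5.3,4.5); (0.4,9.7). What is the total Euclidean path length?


Segment lengths:
  seg1 = sqrt((2.7)^2 + (4.9)^2) = 5.5946
  seg2 = sqrt((-2.3)^2 + (0.7)^2) = 2.4042
  seg3 = sqrt((-0.3)^2 + (-1.5)^2) = 1.5297
  seg4 = sqrt((-4.9)^2 + (5.2)^2) = 7.1449
Total = 16.6734


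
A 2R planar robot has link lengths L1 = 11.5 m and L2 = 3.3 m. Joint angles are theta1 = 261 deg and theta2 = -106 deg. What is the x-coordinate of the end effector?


Convert angles to radians: theta1 = 4.5553, theta2 = -1.85
x = L1*cos(theta1) + L2*cos(theta1+theta2)
x = -1.799 + -2.9908
x = -4.7898


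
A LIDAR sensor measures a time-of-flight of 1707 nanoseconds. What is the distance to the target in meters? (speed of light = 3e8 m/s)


tof = 1707 ns = 1.707e-06 s
dist = c * tof / 2
= 3e8 * 1.707e-06 / 2
= 256.05 m


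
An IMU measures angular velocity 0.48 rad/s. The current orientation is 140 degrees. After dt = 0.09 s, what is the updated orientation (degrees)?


delta_theta = w * dt = 0.48 * 0.09 = 0.0432 rad
= 2.4752 deg
theta_new = 140 + 2.4752 = 142.4752 deg


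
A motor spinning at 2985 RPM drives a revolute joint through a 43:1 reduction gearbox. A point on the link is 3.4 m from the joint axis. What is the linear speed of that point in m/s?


omega_motor = 2985 * 2*pi/60 = 312.5885 rad/s
omega_joint = omega_motor / 43 = 7.2695 rad/s
v = omega_joint * r = 7.2695 * 3.4
= 24.7163 m/s


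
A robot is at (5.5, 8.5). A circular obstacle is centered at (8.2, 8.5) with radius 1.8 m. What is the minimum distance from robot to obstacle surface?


center_dist = sqrt((5.5-8.2)^2 + (8.5-8.5)^2)
= sqrt(7.29 + 0.0)
= 2.7
min_dist = center_dist - radius = 2.7 - 1.8 = 0.9 m


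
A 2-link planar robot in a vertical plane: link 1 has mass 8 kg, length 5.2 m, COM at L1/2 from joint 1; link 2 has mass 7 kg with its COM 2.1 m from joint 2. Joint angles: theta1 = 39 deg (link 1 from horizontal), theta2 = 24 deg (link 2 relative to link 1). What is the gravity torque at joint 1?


Horizontal distance from joint 1 to link-1 COM:
  x_c1 = (L1/2)*cos(t1) = 2.6 * 0.7771 = 2.0206 m
Horizontal distance from joint 1 to link-2 COM:
  x_c2 = L1*cos(t1) + Lc2*cos(t1+t2)
       = 5.2*0.7771 + 2.1*0.454 = 4.9945 m
tau1 = m1*g*x_c1 + m2*g*x_c2
     = 8*9.81*2.0206 + 7*9.81*4.9945
     = 158.5751 + 342.975
     = 501.5501 Nm


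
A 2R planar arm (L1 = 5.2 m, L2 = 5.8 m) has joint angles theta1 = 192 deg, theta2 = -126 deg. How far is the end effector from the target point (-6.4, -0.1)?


End effector via forward kinematics:
x = L1*cos(t1) + L2*cos(t1+t2) = -2.7273
y = L1*sin(t1) + L2*sin(t1+t2) = 4.2174
Distance to target:
d = sqrt((-6.4 - -2.7273)^2 + (-0.1 - 4.2174)^2)
= sqrt(13.4888 + 18.6401)
= 5.6682 m


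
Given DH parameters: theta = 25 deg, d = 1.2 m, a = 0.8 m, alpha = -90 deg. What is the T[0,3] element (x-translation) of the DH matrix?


T[0,3] = a * cos(theta)
= 0.8 * cos(25 deg)
= 0.8 * 0.9063
= 0.725


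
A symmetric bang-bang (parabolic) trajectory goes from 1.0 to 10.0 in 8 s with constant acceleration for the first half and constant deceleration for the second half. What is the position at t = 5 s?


Symmetric rest-to-rest: each phase covers (pf-p0)/2 in time T/2. 0.5*a*(T/2)^2 = (pf-p0)/2 => a = 4*(pf-p0)/T^2
a = 4*(10.0-1.0)/8^2 = 0.5625
t = 5 is in the deceleration phase (t > T/2).
p = pf - 0.5*a*(T-t)^2 = 10.0 - 0.5*0.5625*3^2
= 7.4688


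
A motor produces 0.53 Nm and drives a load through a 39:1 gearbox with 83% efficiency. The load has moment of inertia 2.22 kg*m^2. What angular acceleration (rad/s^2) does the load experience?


tau_out = tau_motor * N * eta
= 0.53 * 39 * 0.83 = 17.1561 Nm
alpha = tau_out / I = 17.1561 / 2.22
= 7.728 rad/s^2


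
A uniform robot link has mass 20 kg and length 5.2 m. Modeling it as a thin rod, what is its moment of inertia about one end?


I = (1/3) * m * L^2
= (1/3) * 20 * 5.2^2
= 0.333333 * 20 * 27.04
= 180.2667 kg*m^2


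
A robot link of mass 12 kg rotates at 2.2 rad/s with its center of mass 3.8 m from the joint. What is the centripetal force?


F = m * omega^2 * r
= 12 * 2.2^2 * 3.8
= 12 * 4.84 * 3.8
= 220.704 N


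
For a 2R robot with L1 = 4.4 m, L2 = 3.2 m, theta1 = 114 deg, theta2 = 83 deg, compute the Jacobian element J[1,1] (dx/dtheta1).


J[1,1] = -L1*sin(t1) - L2*sin(t1+t2)
= -4.4*sin(114) - 3.2*sin(197)
= -3.084


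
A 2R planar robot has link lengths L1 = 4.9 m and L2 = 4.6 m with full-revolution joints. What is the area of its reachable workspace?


r_max = L1 + L2 = 9.5 m
r_min = |L1 - L2| = 0.3 m
Area = pi*(r_max^2 - r_min^2)
= pi*(90.25 - 0.09)
= pi * 90.16
= 283.246 m^2


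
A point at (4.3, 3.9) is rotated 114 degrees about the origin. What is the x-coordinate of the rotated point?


x' = x*cos(theta) - y*sin(theta)
cos(114 deg) = -0.4067, sin(114 deg) = 0.9135
x' = 4.3 * -0.4067 - 3.9 * 0.9135
= -1.749 - 3.5628
= -5.3118


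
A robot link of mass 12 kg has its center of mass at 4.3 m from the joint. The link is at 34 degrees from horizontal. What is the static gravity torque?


tau = m*g*L*cos(angle)
= 12 * 9.81 * 4.3 * cos(34 deg)
= 12 * 9.81 * 4.3 * 0.829
= 419.6555 Nm


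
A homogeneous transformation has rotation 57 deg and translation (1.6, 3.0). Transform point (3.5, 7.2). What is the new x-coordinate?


x' = cos(theta)*px - sin(theta)*py + tx
= 0.5446*3.5 - 0.8387*7.2 + 1.6
= -2.5322


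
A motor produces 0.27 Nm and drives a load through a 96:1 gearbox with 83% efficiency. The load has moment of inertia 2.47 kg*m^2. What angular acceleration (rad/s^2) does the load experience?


tau_out = tau_motor * N * eta
= 0.27 * 96 * 0.83 = 21.5136 Nm
alpha = tau_out / I = 21.5136 / 2.47
= 8.71 rad/s^2


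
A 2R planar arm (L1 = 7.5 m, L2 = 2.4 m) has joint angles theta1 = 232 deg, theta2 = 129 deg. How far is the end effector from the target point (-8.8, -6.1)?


End effector via forward kinematics:
x = L1*cos(t1) + L2*cos(t1+t2) = -2.2178
y = L1*sin(t1) + L2*sin(t1+t2) = -5.8682
Distance to target:
d = sqrt((-8.8 - -2.2178)^2 + (-6.1 - -5.8682)^2)
= sqrt(43.325 + 0.0537)
= 6.5863 m


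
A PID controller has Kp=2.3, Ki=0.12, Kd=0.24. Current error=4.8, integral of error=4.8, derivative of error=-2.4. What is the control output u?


u = Kp*e + Ki*int(e) + Kd*de/dt
= 2.3*4.8 + 0.12*4.8 + 0.24*(-2.4)
= 11.04 + 0.576 + -0.576
= 11.04


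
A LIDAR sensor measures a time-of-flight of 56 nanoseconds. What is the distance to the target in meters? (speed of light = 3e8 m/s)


tof = 56 ns = 5.6e-08 s
dist = c * tof / 2
= 3e8 * 5.6e-08 / 2
= 8.4 m


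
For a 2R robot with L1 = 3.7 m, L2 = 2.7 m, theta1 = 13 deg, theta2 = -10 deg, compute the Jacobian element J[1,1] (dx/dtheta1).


J[1,1] = -L1*sin(t1) - L2*sin(t1+t2)
= -3.7*sin(13) - 2.7*sin(3)
= -0.9736


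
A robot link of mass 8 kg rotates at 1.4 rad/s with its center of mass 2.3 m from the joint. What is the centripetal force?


F = m * omega^2 * r
= 8 * 1.4^2 * 2.3
= 8 * 1.96 * 2.3
= 36.064 N


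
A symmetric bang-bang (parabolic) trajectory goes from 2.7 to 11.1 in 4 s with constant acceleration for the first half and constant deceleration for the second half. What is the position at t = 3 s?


Symmetric rest-to-rest: each phase covers (pf-p0)/2 in time T/2. 0.5*a*(T/2)^2 = (pf-p0)/2 => a = 4*(pf-p0)/T^2
a = 4*(11.1-2.7)/4^2 = 2.1
t = 3 is in the deceleration phase (t > T/2).
p = pf - 0.5*a*(T-t)^2 = 11.1 - 0.5*2.1*1^2
= 10.05


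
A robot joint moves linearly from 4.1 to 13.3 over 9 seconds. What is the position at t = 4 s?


s = t/T = 4/9 = 0.4444
p(t) = p0 + (pf-p0)*s
= 4.1 + (13.3 - 4.1) * 0.4444
= 8.1889


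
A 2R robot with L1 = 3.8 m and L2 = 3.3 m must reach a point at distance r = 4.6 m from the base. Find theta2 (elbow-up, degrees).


cos(theta2) = (r^2 - L1^2 - L2^2) / (2*L1*L2)
cos(theta2) = (21.16 - 14.44 - 10.89) / 25.08
cos(theta2) = -0.166268
theta2 = 99.5709 degrees


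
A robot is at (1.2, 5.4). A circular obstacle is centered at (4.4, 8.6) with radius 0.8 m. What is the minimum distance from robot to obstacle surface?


center_dist = sqrt((1.2-4.4)^2 + (5.4-8.6)^2)
= sqrt(10.24 + 10.24)
= 4.5255
min_dist = center_dist - radius = 4.5255 - 0.8 = 3.7255 m


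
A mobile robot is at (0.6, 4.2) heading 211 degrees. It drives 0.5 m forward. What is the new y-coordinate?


y_new = y0 + d*sin(theta)
= 4.2 + 0.5*sin(211)
= 4.2 + -0.2575
= 3.9425


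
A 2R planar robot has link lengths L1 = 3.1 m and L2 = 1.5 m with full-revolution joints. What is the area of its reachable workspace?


r_max = L1 + L2 = 4.6 m
r_min = |L1 - L2| = 1.6 m
Area = pi*(r_max^2 - r_min^2)
= pi*(21.16 - 2.56)
= pi * 18.6
= 58.4336 m^2


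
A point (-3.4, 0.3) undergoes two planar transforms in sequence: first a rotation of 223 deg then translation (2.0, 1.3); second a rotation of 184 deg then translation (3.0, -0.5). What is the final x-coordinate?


After transform 1:
x1 = cos(223)*-3.4 - sin(223)*0.3 + 2.0 = 4.6912
y1 = sin(223)*-3.4 + cos(223)*0.3 + 1.3 = 3.3994
After transform 2:
x2 = cos(184)*4.6912 - sin(184)*3.3994 + 3.0
= -1.4426


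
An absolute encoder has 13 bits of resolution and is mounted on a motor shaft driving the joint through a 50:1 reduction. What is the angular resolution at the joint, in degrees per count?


counts = 2^13 = 8192
effective counts at joint = 8192 * 50 = 409600
resolution = 360 / 409600
= 8.7891e-04 deg/count


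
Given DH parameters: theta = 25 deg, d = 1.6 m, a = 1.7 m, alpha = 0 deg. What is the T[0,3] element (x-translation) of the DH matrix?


T[0,3] = a * cos(theta)
= 1.7 * cos(25 deg)
= 1.7 * 0.9063
= 1.5407


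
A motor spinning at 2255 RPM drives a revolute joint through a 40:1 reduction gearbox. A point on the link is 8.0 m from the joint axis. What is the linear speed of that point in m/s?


omega_motor = 2255 * 2*pi/60 = 236.143 rad/s
omega_joint = omega_motor / 40 = 5.9036 rad/s
v = omega_joint * r = 5.9036 * 8.0
= 47.2286 m/s


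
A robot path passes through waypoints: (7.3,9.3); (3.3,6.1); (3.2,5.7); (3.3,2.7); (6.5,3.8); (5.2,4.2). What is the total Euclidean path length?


Segment lengths:
  seg1 = sqrt((-4.0)^2 + (-3.2)^2) = 5.1225
  seg2 = sqrt((-0.1)^2 + (-0.4)^2) = 0.4123
  seg3 = sqrt((0.1)^2 + (-3.0)^2) = 3.0017
  seg4 = sqrt((3.2)^2 + (1.1)^2) = 3.3838
  seg5 = sqrt((-1.3)^2 + (0.4)^2) = 1.3601
Total = 13.2804


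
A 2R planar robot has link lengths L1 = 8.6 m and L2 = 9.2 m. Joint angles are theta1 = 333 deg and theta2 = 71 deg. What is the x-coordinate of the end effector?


Convert angles to radians: theta1 = 5.8119, theta2 = 1.2392
x = L1*cos(theta1) + L2*cos(theta1+theta2)
x = 7.6627 + 6.6179
x = 14.2806


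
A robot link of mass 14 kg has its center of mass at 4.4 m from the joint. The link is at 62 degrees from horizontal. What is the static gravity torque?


tau = m*g*L*cos(angle)
= 14 * 9.81 * 4.4 * cos(62 deg)
= 14 * 9.81 * 4.4 * 0.4695
= 283.6998 Nm


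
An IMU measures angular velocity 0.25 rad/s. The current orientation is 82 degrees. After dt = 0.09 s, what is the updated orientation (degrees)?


delta_theta = w * dt = 0.25 * 0.09 = 0.0225 rad
= 1.2892 deg
theta_new = 82 + 1.2892 = 83.2892 deg


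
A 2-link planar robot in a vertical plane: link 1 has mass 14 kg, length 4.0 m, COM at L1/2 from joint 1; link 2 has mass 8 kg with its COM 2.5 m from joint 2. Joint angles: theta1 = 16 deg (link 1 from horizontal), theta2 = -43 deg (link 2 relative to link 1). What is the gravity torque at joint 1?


Horizontal distance from joint 1 to link-1 COM:
  x_c1 = (L1/2)*cos(t1) = 2.0 * 0.9613 = 1.9225 m
Horizontal distance from joint 1 to link-2 COM:
  x_c2 = L1*cos(t1) + Lc2*cos(t1+t2)
       = 4.0*0.9613 + 2.5*0.891 = 6.0726 m
tau1 = m1*g*x_c1 + m2*g*x_c2
     = 14*9.81*1.9225 + 8*9.81*6.0726
     = 264.0394 + 476.5748
     = 740.6141 Nm


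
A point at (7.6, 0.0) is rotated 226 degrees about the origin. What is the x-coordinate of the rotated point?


x' = x*cos(theta) - y*sin(theta)
cos(226 deg) = -0.6947, sin(226 deg) = -0.7193
x' = 7.6 * -0.6947 - 0.0 * -0.7193
= -5.2794 - -0.0
= -5.2794


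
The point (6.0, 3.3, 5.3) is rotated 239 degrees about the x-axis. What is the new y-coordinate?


Rotation about x-axis: y' = y*cos(theta) - z*sin(theta)
= 3.3 * -0.515 - 5.3 * -0.8572
= 2.8434


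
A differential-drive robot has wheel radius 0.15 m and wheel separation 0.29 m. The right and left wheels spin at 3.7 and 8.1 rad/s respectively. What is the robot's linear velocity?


vR = r*wR = 0.15*3.7 = 0.555 m/s
vL = r*wL = 0.15*8.1 = 1.215 m/s
v = (vR+vL)/2 = 0.885 m/s
omega = (vR-vL)/L = -2.2759 rad/s
linear velocity = 0.885 m/s


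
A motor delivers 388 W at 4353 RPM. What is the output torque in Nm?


omega = 4353 * 2*pi/60 = 455.8451 rad/s
tau = P / omega = 388 / 455.8451
= 0.8512 Nm


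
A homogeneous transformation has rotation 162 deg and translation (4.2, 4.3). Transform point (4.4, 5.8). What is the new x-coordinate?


x' = cos(theta)*px - sin(theta)*py + tx
= -0.9511*4.4 - 0.309*5.8 + 4.2
= -1.7769


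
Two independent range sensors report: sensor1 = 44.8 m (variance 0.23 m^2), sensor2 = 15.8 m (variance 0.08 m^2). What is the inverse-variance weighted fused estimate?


w1 = (1/var1) / (1/var1 + 1/var2)
   = 4.3478 / (4.3478 + 12.5) = 0.2581
w2 = 1 - w1 = 0.7419
fused = w1*s1 + w2*s2 = 11.5613 + 11.7226
= 23.2839 m


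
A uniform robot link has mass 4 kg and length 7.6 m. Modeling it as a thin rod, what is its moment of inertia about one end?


I = (1/3) * m * L^2
= (1/3) * 4 * 7.6^2
= 0.333333 * 4 * 57.76
= 77.0133 kg*m^2


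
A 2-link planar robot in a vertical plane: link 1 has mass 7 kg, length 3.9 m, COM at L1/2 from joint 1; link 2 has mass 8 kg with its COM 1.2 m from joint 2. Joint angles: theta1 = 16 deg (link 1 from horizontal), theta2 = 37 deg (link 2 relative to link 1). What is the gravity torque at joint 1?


Horizontal distance from joint 1 to link-1 COM:
  x_c1 = (L1/2)*cos(t1) = 1.95 * 0.9613 = 1.8745 m
Horizontal distance from joint 1 to link-2 COM:
  x_c2 = L1*cos(t1) + Lc2*cos(t1+t2)
       = 3.9*0.9613 + 1.2*0.6018 = 4.4711 m
tau1 = m1*g*x_c1 + m2*g*x_c2
     = 7*9.81*1.8745 + 8*9.81*4.4711
     = 128.7192 + 350.8918
     = 479.611 Nm


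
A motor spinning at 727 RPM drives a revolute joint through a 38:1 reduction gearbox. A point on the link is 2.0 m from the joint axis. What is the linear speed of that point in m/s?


omega_motor = 727 * 2*pi/60 = 76.1313 rad/s
omega_joint = omega_motor / 38 = 2.0035 rad/s
v = omega_joint * r = 2.0035 * 2.0
= 4.0069 m/s


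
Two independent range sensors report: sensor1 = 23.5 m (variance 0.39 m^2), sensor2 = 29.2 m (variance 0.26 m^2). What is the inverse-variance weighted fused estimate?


w1 = (1/var1) / (1/var1 + 1/var2)
   = 2.5641 / (2.5641 + 3.8462) = 0.4
w2 = 1 - w1 = 0.6
fused = w1*s1 + w2*s2 = 9.4 + 17.52
= 26.92 m


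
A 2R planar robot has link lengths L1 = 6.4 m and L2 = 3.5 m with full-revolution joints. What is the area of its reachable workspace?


r_max = L1 + L2 = 9.9 m
r_min = |L1 - L2| = 2.9 m
Area = pi*(r_max^2 - r_min^2)
= pi*(98.01 - 8.41)
= pi * 89.6
= 281.4867 m^2


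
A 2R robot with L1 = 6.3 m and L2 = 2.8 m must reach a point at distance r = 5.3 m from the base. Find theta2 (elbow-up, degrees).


cos(theta2) = (r^2 - L1^2 - L2^2) / (2*L1*L2)
cos(theta2) = (28.09 - 39.69 - 7.84) / 35.28
cos(theta2) = -0.55102
theta2 = 123.437 degrees


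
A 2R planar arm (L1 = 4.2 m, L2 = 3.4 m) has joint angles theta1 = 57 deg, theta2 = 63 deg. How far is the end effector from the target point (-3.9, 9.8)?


End effector via forward kinematics:
x = L1*cos(t1) + L2*cos(t1+t2) = 0.5875
y = L1*sin(t1) + L2*sin(t1+t2) = 6.4669
Distance to target:
d = sqrt((-3.9 - 0.5875)^2 + (9.8 - 6.4669)^2)
= sqrt(20.1375 + 11.1095)
= 5.5899 m


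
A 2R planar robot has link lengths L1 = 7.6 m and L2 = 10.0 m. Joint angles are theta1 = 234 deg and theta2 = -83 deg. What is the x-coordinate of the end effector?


Convert angles to radians: theta1 = 4.0841, theta2 = -1.4486
x = L1*cos(theta1) + L2*cos(theta1+theta2)
x = -4.4672 + -8.7462
x = -13.2134


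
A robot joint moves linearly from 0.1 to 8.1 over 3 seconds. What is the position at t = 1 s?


s = t/T = 1/3 = 0.3333
p(t) = p0 + (pf-p0)*s
= 0.1 + (8.1 - 0.1) * 0.3333
= 2.7667


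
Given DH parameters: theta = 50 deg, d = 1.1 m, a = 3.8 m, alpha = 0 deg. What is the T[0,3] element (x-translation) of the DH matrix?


T[0,3] = a * cos(theta)
= 3.8 * cos(50 deg)
= 3.8 * 0.6428
= 2.4426


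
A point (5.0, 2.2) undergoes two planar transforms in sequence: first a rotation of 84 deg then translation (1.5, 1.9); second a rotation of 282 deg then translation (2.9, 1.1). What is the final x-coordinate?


After transform 1:
x1 = cos(84)*5.0 - sin(84)*2.2 + 1.5 = -0.1653
y1 = sin(84)*5.0 + cos(84)*2.2 + 1.9 = 7.1026
After transform 2:
x2 = cos(282)*-0.1653 - sin(282)*7.1026 + 2.9
= 9.813


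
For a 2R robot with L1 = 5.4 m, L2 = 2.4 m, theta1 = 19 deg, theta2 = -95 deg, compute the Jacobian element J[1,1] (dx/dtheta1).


J[1,1] = -L1*sin(t1) - L2*sin(t1+t2)
= -5.4*sin(19) - 2.4*sin(-76)
= 0.5706


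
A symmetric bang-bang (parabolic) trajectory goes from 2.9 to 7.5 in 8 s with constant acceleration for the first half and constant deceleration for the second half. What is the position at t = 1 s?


Symmetric rest-to-rest: each phase covers (pf-p0)/2 in time T/2. 0.5*a*(T/2)^2 = (pf-p0)/2 => a = 4*(pf-p0)/T^2
a = 4*(7.5-2.9)/8^2 = 0.2875
t = 1 is in the acceleration phase (t <= T/2).
p = p0 + 0.5*a*t^2 = 2.9 + 0.5*0.2875*1^2
= 3.0437


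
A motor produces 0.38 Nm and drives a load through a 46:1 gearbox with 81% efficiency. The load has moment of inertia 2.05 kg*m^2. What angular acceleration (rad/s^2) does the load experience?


tau_out = tau_motor * N * eta
= 0.38 * 46 * 0.81 = 14.1588 Nm
alpha = tau_out / I = 14.1588 / 2.05
= 6.9067 rad/s^2


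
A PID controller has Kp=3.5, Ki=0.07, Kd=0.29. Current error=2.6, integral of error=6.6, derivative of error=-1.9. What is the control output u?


u = Kp*e + Ki*int(e) + Kd*de/dt
= 3.5*2.6 + 0.07*6.6 + 0.29*(-1.9)
= 9.1 + 0.462 + -0.551
= 9.011


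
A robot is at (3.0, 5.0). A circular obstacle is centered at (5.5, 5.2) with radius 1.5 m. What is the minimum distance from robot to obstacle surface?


center_dist = sqrt((3.0-5.5)^2 + (5.0-5.2)^2)
= sqrt(6.25 + 0.04)
= 2.508
min_dist = center_dist - radius = 2.508 - 1.5 = 1.008 m


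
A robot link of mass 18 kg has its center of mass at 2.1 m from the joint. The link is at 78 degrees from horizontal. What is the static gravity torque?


tau = m*g*L*cos(angle)
= 18 * 9.81 * 2.1 * cos(78 deg)
= 18 * 9.81 * 2.1 * 0.2079
= 77.0974 Nm


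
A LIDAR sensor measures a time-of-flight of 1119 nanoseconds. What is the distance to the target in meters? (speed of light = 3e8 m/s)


tof = 1119 ns = 1.119e-06 s
dist = c * tof / 2
= 3e8 * 1.119e-06 / 2
= 167.85 m


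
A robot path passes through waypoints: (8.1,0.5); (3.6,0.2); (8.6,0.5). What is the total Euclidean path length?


Segment lengths:
  seg1 = sqrt((-4.5)^2 + (-0.3)^2) = 4.51
  seg2 = sqrt((5.0)^2 + (0.3)^2) = 5.009
Total = 9.519


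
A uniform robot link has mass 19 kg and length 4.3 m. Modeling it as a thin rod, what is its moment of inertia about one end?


I = (1/3) * m * L^2
= (1/3) * 19 * 4.3^2
= 0.333333 * 19 * 18.49
= 117.1033 kg*m^2


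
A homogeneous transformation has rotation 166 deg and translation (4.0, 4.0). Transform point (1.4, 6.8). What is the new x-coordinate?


x' = cos(theta)*px - sin(theta)*py + tx
= -0.9703*1.4 - 0.2419*6.8 + 4.0
= 0.9965


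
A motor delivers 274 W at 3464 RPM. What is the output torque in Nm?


omega = 3464 * 2*pi/60 = 362.7492 rad/s
tau = P / omega = 274 / 362.7492
= 0.7553 Nm


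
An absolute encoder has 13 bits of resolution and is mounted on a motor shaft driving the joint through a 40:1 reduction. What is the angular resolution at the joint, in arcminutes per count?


counts = 2^13 = 8192
effective counts at joint = 8192 * 40 = 327680
resolution = 360*60 / 327680
= 0.0659 arcmin/count


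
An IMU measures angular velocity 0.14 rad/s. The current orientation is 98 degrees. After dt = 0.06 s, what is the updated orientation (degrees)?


delta_theta = w * dt = 0.14 * 0.06 = 0.0084 rad
= 0.4813 deg
theta_new = 98 + 0.4813 = 98.4813 deg


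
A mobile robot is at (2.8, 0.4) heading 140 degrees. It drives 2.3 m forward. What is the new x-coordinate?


x_new = x0 + d*cos(theta)
= 2.8 + 2.3*cos(140)
= 2.8 + -1.7619
= 1.0381


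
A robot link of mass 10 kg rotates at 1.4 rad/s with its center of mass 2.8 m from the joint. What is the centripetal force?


F = m * omega^2 * r
= 10 * 1.4^2 * 2.8
= 10 * 1.96 * 2.8
= 54.88 N
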